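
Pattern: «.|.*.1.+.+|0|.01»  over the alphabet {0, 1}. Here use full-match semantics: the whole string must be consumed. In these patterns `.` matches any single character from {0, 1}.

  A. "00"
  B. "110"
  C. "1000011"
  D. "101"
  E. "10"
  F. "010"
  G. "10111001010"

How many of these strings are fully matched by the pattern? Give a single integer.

2

A → no match
B → no match
C → no match
D → match
E → no match
F → no match
G → match
Total matched: 2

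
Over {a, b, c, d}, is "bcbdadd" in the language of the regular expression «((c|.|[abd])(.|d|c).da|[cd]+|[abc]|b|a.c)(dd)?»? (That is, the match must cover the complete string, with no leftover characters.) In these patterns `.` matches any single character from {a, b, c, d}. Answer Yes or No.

Yes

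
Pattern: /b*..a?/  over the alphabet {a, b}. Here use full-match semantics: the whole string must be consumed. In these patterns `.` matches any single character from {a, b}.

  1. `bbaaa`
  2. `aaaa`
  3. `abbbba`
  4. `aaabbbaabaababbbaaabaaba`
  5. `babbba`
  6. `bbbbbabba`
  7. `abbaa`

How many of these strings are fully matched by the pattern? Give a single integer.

1

1 → match
2 → no match
3 → no match
4 → no match
5 → no match
6 → no match
7 → no match
Total matched: 1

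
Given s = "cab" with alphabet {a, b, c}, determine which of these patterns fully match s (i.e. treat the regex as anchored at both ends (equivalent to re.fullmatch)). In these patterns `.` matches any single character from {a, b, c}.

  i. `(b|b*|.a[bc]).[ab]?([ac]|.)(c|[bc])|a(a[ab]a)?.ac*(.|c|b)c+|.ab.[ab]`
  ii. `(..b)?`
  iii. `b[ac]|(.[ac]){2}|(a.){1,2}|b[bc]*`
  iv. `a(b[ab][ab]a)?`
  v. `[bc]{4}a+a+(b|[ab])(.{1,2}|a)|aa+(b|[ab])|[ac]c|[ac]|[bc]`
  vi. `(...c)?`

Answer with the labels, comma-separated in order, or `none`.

i, ii

i → match
ii → match
iii → no match
iv → no match — must start with "a"
v → no match
vi → no match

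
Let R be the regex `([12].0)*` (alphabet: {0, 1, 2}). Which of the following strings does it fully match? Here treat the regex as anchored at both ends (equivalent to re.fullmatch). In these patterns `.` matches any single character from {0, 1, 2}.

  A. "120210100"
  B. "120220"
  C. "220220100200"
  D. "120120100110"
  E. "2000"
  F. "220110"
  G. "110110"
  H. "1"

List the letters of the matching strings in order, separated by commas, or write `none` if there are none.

A, B, C, D, F, G

A → match
B → match
C → match
D → match
E → no match
F → match
G → match
H → no match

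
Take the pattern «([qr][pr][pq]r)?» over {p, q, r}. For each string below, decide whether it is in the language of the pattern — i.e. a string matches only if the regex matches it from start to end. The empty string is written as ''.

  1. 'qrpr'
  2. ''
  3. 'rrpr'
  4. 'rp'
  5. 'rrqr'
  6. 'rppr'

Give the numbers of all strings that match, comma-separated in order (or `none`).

1. 'qrpr' → match
2. '' → match
3. 'rrpr' → match
4. 'rp' → no match
5. 'rrqr' → match
6. 'rppr' → match

1, 2, 3, 5, 6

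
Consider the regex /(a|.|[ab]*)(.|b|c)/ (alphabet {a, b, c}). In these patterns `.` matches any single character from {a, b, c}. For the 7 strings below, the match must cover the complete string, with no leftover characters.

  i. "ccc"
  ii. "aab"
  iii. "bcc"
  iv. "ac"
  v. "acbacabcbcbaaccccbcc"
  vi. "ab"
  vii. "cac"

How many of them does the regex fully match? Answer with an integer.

i → no match
ii → match
iii → no match
iv → match
v → no match
vi → match
vii → no match
Total matched: 3

3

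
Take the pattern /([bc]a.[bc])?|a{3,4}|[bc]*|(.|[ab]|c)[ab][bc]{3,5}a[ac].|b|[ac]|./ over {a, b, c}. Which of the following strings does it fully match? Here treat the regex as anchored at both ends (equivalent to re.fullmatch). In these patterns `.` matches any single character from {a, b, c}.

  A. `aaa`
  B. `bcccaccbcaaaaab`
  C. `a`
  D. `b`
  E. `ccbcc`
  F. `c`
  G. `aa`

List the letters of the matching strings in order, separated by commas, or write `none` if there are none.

A, C, D, E, F

A → match
B → no match
C → match
D → match
E → match
F → match
G → no match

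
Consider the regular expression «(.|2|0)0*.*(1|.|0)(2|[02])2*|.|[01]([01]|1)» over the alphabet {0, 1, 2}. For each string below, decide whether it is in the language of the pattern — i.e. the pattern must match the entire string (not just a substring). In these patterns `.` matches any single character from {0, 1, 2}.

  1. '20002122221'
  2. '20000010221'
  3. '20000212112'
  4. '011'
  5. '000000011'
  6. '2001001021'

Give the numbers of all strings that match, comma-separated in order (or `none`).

1 → no match
2 → no match
3 → match
4 → no match
5 → no match
6 → no match

3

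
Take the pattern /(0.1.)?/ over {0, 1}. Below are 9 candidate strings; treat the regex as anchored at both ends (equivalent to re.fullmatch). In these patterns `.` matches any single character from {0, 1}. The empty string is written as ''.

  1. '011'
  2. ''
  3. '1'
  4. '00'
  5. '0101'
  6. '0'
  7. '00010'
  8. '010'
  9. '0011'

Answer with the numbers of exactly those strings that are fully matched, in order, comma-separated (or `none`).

2, 9

1 → no match
2 → match
3 → no match
4 → no match
5 → no match
6 → no match
7 → no match
8 → no match
9 → match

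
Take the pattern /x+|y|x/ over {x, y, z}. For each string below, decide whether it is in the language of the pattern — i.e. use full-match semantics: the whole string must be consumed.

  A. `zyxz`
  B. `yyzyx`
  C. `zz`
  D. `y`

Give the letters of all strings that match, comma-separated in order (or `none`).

D

A → no match
B → no match
C → no match
D → match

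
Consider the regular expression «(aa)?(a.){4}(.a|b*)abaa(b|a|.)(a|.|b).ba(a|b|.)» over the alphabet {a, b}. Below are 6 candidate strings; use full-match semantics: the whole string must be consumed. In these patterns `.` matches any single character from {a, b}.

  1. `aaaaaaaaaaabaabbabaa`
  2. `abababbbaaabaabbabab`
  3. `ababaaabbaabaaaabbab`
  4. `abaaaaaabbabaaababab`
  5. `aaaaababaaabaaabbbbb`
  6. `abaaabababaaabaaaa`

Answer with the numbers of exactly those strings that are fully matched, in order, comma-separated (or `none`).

1, 3, 4

1 → match
2 → no match
3 → match
4 → match
5 → no match
6 → no match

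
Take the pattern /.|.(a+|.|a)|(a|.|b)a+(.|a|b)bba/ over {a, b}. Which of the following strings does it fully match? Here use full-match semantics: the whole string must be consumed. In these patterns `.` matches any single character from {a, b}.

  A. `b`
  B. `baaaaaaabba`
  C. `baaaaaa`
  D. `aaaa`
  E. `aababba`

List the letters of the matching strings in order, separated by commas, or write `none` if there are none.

A, B, C, D

A → match
B → match
C → match
D → match
E → no match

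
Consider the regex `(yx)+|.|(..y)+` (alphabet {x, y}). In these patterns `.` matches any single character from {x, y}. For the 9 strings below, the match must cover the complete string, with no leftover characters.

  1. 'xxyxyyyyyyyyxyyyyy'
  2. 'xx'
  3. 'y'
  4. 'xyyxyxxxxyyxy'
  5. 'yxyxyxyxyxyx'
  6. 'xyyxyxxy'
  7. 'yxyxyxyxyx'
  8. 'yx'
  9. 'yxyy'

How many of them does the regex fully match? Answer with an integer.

5

1 → match
2 → no match
3 → match
4 → no match
5 → match
6 → no match
7 → match
8 → match
9 → no match
Total matched: 5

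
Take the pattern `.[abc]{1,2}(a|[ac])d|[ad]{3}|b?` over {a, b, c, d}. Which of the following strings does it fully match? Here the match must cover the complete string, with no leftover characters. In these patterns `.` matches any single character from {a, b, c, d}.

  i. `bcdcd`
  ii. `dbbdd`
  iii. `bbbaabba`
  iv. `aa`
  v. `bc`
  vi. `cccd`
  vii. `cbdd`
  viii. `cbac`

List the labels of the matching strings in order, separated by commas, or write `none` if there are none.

vi

i → no match
ii → no match
iii → no match
iv → no match
v → no match
vi → match
vii → no match
viii → no match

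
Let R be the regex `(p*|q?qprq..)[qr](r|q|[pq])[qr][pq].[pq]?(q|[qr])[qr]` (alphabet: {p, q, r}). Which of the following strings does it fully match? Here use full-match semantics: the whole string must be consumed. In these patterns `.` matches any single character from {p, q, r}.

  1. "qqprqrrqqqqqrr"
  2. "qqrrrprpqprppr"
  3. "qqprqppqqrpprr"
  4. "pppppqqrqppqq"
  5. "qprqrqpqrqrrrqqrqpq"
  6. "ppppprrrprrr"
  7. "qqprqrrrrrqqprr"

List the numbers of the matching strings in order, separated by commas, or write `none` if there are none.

1 → match
2 → no match
3 → match
4 → match
5 → no match
6 → match
7 → match

1, 3, 4, 6, 7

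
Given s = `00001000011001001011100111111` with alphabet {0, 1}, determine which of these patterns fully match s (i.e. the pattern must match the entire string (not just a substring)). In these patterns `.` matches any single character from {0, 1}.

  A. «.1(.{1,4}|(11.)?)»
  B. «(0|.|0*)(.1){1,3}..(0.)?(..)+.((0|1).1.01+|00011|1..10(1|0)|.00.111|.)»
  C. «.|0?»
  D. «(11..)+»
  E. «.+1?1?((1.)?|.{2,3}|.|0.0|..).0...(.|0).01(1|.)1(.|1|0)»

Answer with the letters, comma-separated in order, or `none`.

A → no match
B → match
C → no match
D → no match — must start with `11`
E → no match

B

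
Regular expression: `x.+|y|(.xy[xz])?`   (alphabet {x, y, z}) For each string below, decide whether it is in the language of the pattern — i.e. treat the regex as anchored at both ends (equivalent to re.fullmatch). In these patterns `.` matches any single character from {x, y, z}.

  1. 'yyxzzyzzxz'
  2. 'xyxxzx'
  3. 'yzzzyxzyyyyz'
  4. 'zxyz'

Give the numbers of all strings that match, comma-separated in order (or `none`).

2, 4

1 → no match
2 → match
3 → no match
4 → match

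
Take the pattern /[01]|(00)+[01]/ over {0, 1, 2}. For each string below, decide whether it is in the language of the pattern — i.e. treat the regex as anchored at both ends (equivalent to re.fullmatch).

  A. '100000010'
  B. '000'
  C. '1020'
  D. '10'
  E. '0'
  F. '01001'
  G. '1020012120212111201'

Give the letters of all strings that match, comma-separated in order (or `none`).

B, E

A. '100000010' → no match
B. '000' → match
C. '1020' → no match
D. '10' → no match
E. '0' → match
F. '01001' → no match
G → no match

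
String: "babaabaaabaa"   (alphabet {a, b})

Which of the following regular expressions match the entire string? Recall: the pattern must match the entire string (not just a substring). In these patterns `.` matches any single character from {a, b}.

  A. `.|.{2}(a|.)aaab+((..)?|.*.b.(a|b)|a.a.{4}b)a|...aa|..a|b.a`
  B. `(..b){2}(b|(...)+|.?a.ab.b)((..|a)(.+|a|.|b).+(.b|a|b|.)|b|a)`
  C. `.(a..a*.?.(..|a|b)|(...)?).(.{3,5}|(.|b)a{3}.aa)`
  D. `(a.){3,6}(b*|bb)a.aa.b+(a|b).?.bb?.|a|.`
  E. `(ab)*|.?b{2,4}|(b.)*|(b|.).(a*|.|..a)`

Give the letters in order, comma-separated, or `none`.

C

A → no match
B → no match
C → match
D → no match
E → no match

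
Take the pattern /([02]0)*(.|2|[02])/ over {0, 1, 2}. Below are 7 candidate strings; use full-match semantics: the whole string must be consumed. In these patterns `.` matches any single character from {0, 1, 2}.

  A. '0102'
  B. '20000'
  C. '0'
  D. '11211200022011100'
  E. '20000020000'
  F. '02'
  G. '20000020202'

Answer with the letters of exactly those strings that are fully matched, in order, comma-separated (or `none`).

B, C, E, G

A → no match
B → match
C → match
D → no match
E → match
F → no match
G → match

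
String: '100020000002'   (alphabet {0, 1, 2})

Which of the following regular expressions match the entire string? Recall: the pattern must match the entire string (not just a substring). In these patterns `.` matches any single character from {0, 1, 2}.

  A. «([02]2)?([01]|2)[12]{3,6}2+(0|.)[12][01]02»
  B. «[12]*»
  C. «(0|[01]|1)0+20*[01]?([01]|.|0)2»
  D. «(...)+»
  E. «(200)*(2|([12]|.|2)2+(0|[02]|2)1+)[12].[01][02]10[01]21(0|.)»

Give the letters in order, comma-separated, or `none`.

C, D

A → no match
B → no match
C → match
D → match
E → no match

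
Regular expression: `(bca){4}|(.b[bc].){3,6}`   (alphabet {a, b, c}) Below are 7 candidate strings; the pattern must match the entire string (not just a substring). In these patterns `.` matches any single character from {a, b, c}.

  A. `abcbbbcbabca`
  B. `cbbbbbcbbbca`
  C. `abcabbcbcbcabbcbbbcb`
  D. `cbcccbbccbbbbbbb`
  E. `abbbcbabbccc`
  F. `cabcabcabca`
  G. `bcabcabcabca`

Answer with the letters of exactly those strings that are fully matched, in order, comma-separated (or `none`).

A → match
B → match
C → match
D → match
E → no match
F → no match
G → match

A, B, C, D, G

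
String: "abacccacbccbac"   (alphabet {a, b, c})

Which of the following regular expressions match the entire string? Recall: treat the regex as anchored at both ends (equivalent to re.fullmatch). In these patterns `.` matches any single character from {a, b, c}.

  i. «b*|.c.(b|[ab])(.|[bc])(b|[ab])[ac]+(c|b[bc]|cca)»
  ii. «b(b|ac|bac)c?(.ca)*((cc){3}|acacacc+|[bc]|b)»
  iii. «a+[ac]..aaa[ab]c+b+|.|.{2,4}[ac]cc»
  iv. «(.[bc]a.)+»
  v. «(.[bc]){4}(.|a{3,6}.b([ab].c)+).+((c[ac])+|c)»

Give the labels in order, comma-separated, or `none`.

i → no match
ii → no match — must start with "b"
iii → no match
iv → no match
v → match

v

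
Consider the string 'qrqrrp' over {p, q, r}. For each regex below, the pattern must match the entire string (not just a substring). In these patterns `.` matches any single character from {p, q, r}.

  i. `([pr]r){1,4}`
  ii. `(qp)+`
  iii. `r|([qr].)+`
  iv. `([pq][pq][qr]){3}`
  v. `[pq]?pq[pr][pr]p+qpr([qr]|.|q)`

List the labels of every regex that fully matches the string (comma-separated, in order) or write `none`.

i → no match — must end with 'r'
ii → no match — must start with 'qp'
iii → match
iv → no match
v → no match

iii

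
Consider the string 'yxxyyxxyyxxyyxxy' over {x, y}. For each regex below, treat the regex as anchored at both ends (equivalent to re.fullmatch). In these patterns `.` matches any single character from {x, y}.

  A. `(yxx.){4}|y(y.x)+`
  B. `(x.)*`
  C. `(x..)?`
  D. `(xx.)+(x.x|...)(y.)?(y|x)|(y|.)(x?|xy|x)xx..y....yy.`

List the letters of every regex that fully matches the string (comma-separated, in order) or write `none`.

A → match
B → no match
C → no match
D → no match

A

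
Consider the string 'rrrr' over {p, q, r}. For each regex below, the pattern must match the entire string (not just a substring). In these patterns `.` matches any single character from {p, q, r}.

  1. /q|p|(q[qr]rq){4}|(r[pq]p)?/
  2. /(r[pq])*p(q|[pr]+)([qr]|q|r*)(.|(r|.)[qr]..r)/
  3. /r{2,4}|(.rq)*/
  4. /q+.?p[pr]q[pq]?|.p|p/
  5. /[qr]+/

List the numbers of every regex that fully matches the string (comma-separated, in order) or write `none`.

3, 5

1 → no match
2 → no match
3 → match
4 → no match
5 → match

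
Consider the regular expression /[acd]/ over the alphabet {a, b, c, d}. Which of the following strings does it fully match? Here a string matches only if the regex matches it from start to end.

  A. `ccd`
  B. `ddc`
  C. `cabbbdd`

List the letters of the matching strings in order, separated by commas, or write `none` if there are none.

A. `ccd` → no match
B. `ddc` → no match
C. `cabbbdd` → no match

none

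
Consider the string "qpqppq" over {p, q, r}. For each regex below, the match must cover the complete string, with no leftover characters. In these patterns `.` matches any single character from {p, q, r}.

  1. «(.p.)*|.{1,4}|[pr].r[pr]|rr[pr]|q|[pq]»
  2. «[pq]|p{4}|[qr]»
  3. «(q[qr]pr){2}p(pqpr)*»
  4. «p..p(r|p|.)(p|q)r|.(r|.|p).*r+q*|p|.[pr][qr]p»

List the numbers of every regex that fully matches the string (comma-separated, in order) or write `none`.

1

1 → match
2 → no match
3 → no match
4 → no match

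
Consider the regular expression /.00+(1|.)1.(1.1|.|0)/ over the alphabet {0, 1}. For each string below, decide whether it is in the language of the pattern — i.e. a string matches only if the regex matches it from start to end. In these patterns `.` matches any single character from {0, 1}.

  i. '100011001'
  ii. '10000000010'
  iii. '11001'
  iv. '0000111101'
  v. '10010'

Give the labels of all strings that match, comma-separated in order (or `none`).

i → no match
ii → no match
iii → no match
iv → match
v → no match

iv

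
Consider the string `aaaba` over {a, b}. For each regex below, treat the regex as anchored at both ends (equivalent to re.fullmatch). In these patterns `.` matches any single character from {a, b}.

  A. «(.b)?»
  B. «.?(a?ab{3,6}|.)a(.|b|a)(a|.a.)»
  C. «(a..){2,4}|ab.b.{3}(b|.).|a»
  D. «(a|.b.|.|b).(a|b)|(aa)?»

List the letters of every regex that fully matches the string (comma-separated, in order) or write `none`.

A → no match
B → match
C → no match
D → no match

B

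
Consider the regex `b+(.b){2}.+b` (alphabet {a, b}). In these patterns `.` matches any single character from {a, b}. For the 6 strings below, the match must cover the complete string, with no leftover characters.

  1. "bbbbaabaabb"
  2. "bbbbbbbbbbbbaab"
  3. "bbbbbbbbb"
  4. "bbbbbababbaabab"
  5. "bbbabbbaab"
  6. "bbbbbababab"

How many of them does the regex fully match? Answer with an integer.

1. "bbbbaabaabb" → no match
2 → match
3. "bbbbbbbbb" → match
4 → match
5. "bbbabbbaab" → match
6. "bbbbbababab" → match
Total matched: 5

5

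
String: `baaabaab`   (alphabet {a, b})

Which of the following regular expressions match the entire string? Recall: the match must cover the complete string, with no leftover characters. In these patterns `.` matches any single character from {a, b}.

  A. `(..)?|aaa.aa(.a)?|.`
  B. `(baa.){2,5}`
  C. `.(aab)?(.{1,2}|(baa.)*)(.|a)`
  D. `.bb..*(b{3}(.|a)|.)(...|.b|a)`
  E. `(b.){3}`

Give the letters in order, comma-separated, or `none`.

A → no match
B → match
C → no match
D → no match
E → no match

B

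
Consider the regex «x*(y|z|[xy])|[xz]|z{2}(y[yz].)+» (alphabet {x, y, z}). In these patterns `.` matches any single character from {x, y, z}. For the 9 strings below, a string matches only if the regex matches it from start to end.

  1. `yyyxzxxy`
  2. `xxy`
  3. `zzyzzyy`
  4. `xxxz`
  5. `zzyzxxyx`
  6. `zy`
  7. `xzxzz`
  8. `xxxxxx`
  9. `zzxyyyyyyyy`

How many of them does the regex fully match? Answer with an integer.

1 → no match
2 → match
3 → no match
4 → match
5 → no match
6 → no match
7 → no match
8 → match
9 → no match
Total matched: 3

3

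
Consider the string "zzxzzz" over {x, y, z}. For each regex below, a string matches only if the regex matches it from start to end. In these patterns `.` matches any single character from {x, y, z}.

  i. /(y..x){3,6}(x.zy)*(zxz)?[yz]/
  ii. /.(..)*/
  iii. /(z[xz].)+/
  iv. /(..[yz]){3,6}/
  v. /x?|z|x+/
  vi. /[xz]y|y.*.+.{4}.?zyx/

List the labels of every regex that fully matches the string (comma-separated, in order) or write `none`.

i → no match — must start with "y"
ii → no match
iii → match
iv → no match
v → no match
vi → no match

iii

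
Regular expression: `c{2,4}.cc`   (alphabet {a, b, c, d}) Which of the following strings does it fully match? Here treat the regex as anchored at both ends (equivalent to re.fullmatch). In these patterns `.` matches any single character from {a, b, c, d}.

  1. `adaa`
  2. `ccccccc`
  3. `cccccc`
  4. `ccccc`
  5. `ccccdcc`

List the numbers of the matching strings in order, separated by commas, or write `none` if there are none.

1 → no match — must start with `c`
2 → match
3 → match
4 → match
5 → match

2, 3, 4, 5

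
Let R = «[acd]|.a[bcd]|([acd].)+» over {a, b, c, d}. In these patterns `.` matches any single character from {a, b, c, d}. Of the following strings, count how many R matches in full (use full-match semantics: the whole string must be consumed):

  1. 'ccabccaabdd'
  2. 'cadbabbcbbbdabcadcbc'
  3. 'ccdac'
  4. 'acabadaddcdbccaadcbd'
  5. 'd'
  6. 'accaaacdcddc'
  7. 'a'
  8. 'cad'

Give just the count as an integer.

4

1 → no match
2 → no match
3 → no match
4 → no match
5 → match
6 → match
7 → match
8 → match
Total matched: 4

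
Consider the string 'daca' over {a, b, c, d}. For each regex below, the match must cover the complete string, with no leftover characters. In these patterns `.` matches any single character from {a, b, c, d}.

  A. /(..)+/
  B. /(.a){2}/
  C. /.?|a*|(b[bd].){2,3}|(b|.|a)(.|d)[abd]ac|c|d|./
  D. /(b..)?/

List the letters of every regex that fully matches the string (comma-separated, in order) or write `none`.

A → match
B → match
C → no match
D → no match

A, B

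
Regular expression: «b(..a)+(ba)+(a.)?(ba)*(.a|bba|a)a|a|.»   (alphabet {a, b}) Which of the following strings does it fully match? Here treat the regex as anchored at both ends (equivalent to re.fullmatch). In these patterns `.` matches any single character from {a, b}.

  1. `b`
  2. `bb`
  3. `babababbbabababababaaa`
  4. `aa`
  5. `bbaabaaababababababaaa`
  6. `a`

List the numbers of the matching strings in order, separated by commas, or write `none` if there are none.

1 → match
2 → no match
3 → no match
4 → no match
5 → match
6 → match

1, 5, 6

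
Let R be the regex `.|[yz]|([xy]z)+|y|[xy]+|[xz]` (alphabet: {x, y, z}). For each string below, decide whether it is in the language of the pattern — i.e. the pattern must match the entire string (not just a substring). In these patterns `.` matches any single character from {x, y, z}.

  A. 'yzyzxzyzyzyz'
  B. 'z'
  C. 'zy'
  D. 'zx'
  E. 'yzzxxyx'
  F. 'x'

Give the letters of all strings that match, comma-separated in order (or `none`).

A, B, F

A. 'yzyzxzyzyzyz' → match
B. 'z' → match
C. 'zy' → no match
D. 'zx' → no match
E. 'yzzxxyx' → no match
F. 'x' → match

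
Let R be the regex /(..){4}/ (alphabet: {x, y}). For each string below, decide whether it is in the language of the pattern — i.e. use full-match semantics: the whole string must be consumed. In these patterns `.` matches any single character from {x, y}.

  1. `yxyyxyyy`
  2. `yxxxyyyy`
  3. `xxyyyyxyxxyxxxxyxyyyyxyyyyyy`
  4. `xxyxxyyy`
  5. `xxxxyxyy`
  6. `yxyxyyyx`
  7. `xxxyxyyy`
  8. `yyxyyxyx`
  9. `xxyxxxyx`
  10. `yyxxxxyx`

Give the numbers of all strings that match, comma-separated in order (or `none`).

1 → match
2 → match
3 → no match
4 → match
5 → match
6 → match
7 → match
8 → match
9 → match
10 → match

1, 2, 4, 5, 6, 7, 8, 9, 10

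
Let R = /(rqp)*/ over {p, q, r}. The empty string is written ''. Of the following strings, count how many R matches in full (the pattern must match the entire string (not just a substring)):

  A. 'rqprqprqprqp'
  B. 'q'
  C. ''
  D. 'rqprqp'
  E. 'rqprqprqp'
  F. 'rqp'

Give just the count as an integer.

5

A → match
B → no match
C → match
D → match
E → match
F → match
Total matched: 5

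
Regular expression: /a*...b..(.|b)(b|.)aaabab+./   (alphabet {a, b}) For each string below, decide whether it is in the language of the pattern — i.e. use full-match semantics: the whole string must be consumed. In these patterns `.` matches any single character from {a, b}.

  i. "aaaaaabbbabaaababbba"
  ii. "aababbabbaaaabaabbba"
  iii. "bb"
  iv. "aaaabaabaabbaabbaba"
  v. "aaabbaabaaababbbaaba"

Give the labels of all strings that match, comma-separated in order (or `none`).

i

i → match
ii → no match
iii → no match
iv → no match
v → no match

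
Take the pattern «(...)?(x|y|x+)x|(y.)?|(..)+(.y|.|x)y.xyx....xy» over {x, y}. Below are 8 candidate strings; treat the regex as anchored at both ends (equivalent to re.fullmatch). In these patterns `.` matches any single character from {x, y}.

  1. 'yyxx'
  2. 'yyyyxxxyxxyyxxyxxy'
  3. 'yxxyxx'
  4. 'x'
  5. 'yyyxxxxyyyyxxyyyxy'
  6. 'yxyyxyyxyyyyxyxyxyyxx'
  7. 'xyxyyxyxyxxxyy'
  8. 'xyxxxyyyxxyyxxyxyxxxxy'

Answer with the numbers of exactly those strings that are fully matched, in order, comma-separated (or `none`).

1 → no match
2 → no match
3 → no match
4 → no match
5 → no match
6 → no match
7 → no match
8 → match

8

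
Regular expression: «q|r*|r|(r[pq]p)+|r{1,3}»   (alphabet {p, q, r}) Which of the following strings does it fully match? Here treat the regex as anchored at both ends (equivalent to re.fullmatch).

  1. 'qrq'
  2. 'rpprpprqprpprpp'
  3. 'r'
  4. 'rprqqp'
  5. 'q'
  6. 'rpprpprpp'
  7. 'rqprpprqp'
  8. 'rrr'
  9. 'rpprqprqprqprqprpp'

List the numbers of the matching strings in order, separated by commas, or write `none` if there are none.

1 → no match
2 → match
3 → match
4 → no match
5 → match
6 → match
7 → match
8 → match
9 → match

2, 3, 5, 6, 7, 8, 9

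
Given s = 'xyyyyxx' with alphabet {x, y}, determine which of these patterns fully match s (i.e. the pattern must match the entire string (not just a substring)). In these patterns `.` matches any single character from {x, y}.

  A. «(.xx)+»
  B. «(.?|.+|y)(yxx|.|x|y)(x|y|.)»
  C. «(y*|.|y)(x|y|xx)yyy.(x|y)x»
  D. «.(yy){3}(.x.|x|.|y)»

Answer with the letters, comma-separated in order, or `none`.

B, C

A → no match
B → match
C → match
D → no match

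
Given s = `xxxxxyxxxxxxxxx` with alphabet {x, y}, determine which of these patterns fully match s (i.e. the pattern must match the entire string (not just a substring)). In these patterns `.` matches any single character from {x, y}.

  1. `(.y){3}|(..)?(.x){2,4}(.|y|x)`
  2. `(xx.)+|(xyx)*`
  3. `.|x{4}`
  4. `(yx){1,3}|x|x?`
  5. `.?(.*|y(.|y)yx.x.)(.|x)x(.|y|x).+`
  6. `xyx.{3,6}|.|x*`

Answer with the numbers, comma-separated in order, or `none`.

1 → no match
2 → match
3 → no match
4 → no match
5 → match
6 → no match

2, 5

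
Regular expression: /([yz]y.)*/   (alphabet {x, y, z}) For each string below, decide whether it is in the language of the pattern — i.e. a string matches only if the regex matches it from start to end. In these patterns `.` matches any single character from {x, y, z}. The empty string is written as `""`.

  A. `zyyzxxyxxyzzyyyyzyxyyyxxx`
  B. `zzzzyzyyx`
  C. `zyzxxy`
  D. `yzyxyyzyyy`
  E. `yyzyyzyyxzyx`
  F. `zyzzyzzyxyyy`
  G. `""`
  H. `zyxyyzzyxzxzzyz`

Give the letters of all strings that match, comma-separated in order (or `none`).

A → no match
B → no match
C → no match
D → no match
E → match
F → match
G → match
H → no match

E, F, G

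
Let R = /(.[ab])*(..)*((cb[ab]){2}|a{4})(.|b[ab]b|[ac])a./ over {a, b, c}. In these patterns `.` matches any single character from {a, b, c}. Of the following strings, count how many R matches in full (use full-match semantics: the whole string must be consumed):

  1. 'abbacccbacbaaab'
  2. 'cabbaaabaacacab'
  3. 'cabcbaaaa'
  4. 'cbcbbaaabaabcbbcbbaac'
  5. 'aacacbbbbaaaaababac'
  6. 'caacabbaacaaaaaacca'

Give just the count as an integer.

1 → match
2 → no match
3 → no match
4 → match
5 → match
6 → no match
Total matched: 3

3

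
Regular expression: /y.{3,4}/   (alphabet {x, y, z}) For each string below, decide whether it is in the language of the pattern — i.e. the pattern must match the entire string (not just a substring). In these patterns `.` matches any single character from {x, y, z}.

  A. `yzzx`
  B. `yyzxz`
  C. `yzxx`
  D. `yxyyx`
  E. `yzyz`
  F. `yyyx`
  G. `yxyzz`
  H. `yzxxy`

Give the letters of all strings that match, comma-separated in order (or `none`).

A → match
B → match
C → match
D → match
E → match
F → match
G → match
H → match

A, B, C, D, E, F, G, H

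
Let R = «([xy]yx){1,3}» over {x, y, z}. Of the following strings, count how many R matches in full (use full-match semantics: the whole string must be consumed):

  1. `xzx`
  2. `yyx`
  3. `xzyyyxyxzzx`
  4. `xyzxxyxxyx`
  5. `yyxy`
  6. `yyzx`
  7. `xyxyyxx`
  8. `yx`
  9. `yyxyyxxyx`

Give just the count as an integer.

2

1 → no match — must end with `yx`
2 → match
3 → no match — must end with `yx`
4 → no match
5 → no match — must end with `yx`
6 → no match — must end with `yx`
7 → no match — must end with `yx`
8 → no match
9 → match
Total matched: 2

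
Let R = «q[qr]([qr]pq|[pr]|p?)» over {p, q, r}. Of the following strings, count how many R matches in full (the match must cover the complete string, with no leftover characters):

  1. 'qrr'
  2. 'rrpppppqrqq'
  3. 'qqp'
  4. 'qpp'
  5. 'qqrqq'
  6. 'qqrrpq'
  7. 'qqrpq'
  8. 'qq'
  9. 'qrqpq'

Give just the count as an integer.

1 → match
2 → no match — must start with 'q'
3 → match
4 → no match
5 → no match
6 → no match
7 → match
8 → match
9 → match
Total matched: 5

5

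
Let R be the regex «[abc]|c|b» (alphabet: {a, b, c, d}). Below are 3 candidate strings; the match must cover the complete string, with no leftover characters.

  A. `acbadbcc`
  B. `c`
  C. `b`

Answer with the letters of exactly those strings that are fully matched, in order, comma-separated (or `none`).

B, C

A → no match
B → match
C → match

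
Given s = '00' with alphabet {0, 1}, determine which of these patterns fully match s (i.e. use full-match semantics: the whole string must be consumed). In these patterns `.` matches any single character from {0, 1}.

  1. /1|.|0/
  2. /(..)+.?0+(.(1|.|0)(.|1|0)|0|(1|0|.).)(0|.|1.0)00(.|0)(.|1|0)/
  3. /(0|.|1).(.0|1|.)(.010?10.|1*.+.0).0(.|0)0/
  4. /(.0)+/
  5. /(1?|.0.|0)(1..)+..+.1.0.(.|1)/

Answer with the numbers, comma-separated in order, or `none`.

4

1 → no match
2 → no match
3 → no match
4 → match
5 → no match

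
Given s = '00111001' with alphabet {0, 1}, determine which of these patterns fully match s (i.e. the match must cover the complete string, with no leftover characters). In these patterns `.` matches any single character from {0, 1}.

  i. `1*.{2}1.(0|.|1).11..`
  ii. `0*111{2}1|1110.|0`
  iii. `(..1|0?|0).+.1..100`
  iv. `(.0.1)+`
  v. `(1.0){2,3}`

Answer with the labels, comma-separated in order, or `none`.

iv

i → no match
ii → no match
iii → no match — must end with '100'
iv → match
v → no match — must start with '1'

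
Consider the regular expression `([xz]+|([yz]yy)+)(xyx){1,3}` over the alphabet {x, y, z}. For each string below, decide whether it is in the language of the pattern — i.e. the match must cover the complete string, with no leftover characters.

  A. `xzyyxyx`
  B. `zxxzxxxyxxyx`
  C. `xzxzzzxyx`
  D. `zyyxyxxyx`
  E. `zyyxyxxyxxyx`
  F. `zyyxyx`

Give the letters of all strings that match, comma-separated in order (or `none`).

A. `xzyyxyx` → no match
B. `zxxzxxxyxxyx` → match
C. `xzxzzzxyx` → match
D. `zyyxyxxyx` → match
E. `zyyxyxxyxxyx` → match
F. `zyyxyx` → match

B, C, D, E, F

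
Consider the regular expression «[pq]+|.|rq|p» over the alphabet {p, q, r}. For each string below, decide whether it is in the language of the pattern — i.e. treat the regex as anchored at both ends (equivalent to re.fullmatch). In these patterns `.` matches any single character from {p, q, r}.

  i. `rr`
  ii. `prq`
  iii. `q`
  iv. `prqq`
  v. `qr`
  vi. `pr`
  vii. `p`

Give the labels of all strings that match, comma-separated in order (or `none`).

iii, vii

i. `rr` → no match
ii. `prq` → no match
iii. `q` → match
iv. `prqq` → no match
v. `qr` → no match
vi. `pr` → no match
vii. `p` → match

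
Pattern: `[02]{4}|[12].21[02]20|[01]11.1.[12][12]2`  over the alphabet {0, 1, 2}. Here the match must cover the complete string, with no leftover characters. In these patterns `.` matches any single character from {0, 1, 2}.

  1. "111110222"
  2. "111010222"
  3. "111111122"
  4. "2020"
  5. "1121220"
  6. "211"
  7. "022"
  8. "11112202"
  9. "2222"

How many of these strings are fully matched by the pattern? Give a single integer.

1. "111110222" → match
2. "111010222" → match
3. "111111122" → match
4. "2020" → match
5. "1121220" → match
6. "211" → no match
7. "022" → no match
8. "11112202" → no match
9. "2222" → match
Total matched: 6

6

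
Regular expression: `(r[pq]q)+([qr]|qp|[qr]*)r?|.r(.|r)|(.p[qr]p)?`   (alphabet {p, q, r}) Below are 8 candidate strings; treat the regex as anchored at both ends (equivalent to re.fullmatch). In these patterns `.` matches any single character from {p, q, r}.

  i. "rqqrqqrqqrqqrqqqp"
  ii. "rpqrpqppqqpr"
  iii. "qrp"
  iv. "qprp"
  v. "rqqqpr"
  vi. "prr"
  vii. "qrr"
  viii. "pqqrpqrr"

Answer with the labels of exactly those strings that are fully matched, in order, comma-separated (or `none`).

i → match
ii. "rpqrpqppqqpr" → no match
iii. "qrp" → match
iv. "qprp" → match
v. "rqqqpr" → match
vi. "prr" → match
vii. "qrr" → match
viii. "pqqrpqrr" → no match

i, iii, iv, v, vi, vii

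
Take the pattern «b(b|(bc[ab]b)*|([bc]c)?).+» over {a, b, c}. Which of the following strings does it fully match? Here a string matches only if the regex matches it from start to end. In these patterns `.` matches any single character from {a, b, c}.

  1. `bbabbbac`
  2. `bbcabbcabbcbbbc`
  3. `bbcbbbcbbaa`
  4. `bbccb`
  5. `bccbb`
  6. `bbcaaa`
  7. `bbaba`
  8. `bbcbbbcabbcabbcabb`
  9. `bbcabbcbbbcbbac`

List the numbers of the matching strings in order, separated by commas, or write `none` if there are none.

1, 2, 3, 4, 5, 6, 7, 8, 9

1 → match
2 → match
3 → match
4 → match
5 → match
6 → match
7 → match
8 → match
9 → match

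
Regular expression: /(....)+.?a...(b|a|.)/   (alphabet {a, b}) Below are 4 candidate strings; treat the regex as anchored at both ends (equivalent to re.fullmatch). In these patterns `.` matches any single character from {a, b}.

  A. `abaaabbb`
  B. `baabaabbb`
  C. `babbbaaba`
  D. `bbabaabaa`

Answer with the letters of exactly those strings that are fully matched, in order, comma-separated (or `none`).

A. `abaaabbb` → no match
B. `baabaabbb` → match
C. `babbbaaba` → no match
D. `bbabaabaa` → match

B, D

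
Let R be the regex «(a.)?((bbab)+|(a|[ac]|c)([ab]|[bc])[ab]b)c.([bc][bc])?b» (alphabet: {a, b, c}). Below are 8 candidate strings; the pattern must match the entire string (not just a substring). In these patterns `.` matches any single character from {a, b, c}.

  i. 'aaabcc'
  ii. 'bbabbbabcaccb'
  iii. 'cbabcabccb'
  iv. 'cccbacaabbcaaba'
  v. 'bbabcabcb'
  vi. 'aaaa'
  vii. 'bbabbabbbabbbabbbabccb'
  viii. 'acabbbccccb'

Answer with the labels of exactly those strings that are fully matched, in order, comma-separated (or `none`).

i → no match — must end with 'b'
ii → match
iii → no match
iv → no match — must end with 'b'
v → match
vi → no match — must end with 'b'
vii → no match
viii → match

ii, v, viii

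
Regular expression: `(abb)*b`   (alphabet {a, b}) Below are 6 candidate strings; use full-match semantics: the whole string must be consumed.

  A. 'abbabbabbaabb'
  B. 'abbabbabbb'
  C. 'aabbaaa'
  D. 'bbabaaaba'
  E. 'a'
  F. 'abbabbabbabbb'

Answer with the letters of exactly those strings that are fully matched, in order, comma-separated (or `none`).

B, F

A → no match
B → match
C → no match — must end with 'b'
D → no match — must end with 'b'
E → no match — must end with 'b'
F → match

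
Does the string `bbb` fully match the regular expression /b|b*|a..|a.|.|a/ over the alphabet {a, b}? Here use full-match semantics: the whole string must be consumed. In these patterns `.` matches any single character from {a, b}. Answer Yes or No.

Yes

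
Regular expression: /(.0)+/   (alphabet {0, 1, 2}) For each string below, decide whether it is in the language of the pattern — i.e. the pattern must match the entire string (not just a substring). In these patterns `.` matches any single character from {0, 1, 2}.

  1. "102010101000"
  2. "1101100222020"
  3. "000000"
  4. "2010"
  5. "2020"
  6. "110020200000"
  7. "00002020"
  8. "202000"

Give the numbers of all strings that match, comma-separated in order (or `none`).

1. "102010101000" → match
2 → no match
3. "000000" → match
4. "2010" → match
5. "2020" → match
6. "110020200000" → no match
7. "00002020" → match
8. "202000" → match

1, 3, 4, 5, 7, 8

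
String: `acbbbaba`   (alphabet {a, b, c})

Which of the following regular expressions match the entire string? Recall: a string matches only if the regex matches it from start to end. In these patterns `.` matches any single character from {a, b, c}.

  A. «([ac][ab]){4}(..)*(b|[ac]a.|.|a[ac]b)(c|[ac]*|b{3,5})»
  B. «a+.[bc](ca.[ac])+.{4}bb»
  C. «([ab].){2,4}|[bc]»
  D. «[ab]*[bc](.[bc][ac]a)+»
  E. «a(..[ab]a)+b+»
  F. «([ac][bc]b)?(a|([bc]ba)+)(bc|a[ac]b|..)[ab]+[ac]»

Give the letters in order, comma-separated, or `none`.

A → no match
B → no match — must end with `bb`
C → match
D → no match
E → no match — must end with `b`
F → match

C, F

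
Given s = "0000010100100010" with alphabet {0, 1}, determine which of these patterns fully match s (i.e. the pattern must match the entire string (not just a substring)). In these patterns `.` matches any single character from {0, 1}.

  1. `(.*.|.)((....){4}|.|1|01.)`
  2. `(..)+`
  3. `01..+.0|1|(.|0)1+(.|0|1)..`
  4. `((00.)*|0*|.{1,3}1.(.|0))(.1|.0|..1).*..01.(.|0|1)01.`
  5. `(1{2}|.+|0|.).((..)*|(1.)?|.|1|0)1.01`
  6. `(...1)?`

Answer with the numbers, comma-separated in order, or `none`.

1, 2, 4

1 → match
2 → match
3 → no match
4 → match
5 → no match — must end with "01"
6 → no match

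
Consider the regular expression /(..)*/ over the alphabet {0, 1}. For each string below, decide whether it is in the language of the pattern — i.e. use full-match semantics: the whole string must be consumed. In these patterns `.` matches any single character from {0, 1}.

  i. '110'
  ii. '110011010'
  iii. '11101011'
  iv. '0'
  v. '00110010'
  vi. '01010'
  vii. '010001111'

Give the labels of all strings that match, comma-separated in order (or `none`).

i. '110' → no match
ii. '110011010' → no match
iii. '11101011' → match
iv. '0' → no match
v. '00110010' → match
vi. '01010' → no match
vii. '010001111' → no match

iii, v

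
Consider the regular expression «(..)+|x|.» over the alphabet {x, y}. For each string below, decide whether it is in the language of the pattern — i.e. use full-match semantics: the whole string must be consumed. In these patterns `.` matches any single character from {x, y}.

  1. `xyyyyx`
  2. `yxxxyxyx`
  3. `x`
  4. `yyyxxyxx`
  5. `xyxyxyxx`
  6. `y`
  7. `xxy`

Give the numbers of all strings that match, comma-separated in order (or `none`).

1, 2, 3, 4, 5, 6

1. `xyyyyx` → match
2. `yxxxyxyx` → match
3. `x` → match
4. `yyyxxyxx` → match
5. `xyxyxyxx` → match
6. `y` → match
7. `xxy` → no match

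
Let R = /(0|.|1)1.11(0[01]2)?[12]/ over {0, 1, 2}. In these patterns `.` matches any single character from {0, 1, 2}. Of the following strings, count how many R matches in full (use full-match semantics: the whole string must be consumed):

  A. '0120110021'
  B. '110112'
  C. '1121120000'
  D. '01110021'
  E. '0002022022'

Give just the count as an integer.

A → no match
B → match
C → no match
D → no match
E → no match
Total matched: 1

1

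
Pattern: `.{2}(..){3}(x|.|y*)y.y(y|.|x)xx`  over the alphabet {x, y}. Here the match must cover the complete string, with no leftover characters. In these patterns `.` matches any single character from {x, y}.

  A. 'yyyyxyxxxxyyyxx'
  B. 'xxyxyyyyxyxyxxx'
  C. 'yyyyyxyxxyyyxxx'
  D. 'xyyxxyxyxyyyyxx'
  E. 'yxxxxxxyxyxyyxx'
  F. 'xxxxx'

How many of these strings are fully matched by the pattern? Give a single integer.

4

A → no match
B → match
C → match
D → match
E → match
F → no match
Total matched: 4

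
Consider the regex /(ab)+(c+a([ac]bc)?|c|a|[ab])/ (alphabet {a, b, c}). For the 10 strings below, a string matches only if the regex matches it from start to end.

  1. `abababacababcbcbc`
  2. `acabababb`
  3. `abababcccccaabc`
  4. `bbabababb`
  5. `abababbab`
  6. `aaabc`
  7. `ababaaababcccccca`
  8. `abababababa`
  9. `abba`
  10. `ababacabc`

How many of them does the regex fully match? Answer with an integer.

2

1 → no match
2 → no match — must start with `ab`
3 → match
4 → no match — must start with `ab`
5 → no match
6 → no match — must start with `ab`
7 → no match
8 → match
9 → no match
10 → no match
Total matched: 2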